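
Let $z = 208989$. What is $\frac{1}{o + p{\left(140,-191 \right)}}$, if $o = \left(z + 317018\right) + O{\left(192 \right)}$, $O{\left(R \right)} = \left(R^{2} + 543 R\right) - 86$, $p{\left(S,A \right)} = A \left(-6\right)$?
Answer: $\frac{1}{668187} \approx 1.4966 \cdot 10^{-6}$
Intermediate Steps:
$p{\left(S,A \right)} = - 6 A$
$O{\left(R \right)} = -86 + R^{2} + 543 R$
$o = 667041$ ($o = \left(208989 + 317018\right) + \left(-86 + 192^{2} + 543 \cdot 192\right) = 526007 + \left(-86 + 36864 + 104256\right) = 526007 + 141034 = 667041$)
$\frac{1}{o + p{\left(140,-191 \right)}} = \frac{1}{667041 - -1146} = \frac{1}{667041 + 1146} = \frac{1}{668187}$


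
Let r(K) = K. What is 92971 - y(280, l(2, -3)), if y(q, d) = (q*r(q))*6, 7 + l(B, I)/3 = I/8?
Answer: -377429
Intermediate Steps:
l(B, I) = -21 + 3*I/8 (l(B, I) = -21 + 3*(I/8) = -21 + 3*I/8)
y(q, d) = 6*q² (y(q, d) = (q*q)*6 = q²*6 = 6*q²)
92971 - y(280, l(2, -3)) = 92971 - 6*280² = 92971 - 6*78400 = 92971 - 1*470400 = 92971 - 470400 = -377429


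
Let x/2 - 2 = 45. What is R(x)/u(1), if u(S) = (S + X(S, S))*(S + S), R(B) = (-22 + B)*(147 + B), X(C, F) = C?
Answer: 4338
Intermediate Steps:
x = 94 (x = 4 + 2*45 = 4 + 90 = 94)
u(S) = 4*S² (u(S) = (S + S)*(S + S) = (2*S)*(2*S) = 4*S²)
R(x)/u(1) = (-3234 + 94² + 125*94)/((4*1²)) = (-3234 + 8836 + 11750)/((4*1)) = 17352/4 = 17352*(¼) = 4338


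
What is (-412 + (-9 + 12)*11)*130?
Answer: -49270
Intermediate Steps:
(-412 + (-9 + 12)*11)*130 = (-412 + 3*11)*130 = (-412 + 33)*130 = -379*130 = -49270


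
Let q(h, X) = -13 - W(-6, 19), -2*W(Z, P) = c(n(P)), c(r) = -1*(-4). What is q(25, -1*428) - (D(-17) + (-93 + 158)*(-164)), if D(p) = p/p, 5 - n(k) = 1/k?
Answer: 10648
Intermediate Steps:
n(k) = 5 - 1/k
c(r) = 4
D(p) = 1
W(Z, P) = -2 (W(Z, P) = -½*4 = -2)
q(h, X) = -11 (q(h, X) = -13 - 1*(-2) = -13 + 2 = -11)
q(25, -1*428) - (D(-17) + (-93 + 158)*(-164)) = -11 - (1 + (-93 + 158)*(-164)) = -11 - (1 + 65*(-164)) = -11 - (1 - 10660) = -11 - 1*(-10659) = -11 + 10659 = 10648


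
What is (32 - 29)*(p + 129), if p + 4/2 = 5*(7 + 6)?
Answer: 576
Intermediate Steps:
p = 63 (p = -2 + 5*(7 + 6) = -2 + 5*13 = -2 + 65 = 63)
(32 - 29)*(p + 129) = (32 - 29)*(63 + 129) = 3*192 = 576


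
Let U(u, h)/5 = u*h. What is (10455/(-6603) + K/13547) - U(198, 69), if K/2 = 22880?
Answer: -65701359455/961837 ≈ -68308.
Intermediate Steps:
K = 45760 (K = 2*22880 = 45760)
U(u, h) = 5*h*u (U(u, h) = 5*(u*h) = 5*(h*u) = 5*h*u)
(10455/(-6603) + K/13547) - U(198, 69) = (10455/(-6603) + 45760/13547) - 5*69*198 = (10455*(-1/6603) + 45760*(1/13547)) - 1*68310 = (-3485/2201 + 45760/13547) - 68310 = 1726015/961837 - 68310 = -65701359455/961837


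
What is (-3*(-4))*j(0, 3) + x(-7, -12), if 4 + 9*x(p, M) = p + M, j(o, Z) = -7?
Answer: -779/9 ≈ -86.556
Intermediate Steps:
x(p, M) = -4/9 + M/9 + p/9 (x(p, M) = -4/9 + (p + M)/9 = -4/9 + (M + p)/9 = -4/9 + (M/9 + p/9) = -4/9 + M/9 + p/9)
(-3*(-4))*j(0, 3) + x(-7, -12) = -3*(-4)*(-7) + (-4/9 + (1/9)*(-12) + (1/9)*(-7)) = 12*(-7) + (-4/9 - 4/3 - 7/9) = -84 - 23/9 = -779/9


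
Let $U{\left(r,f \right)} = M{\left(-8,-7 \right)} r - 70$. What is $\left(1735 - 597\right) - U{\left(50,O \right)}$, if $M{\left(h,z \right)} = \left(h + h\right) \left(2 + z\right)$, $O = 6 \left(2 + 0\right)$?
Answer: $-2792$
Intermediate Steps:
$O = 12$ ($O = 6 \cdot 2 = 12$)
$M{\left(h,z \right)} = 2 h \left(2 + z\right)$
$U{\left(r,f \right)} = -70 + 80 r$ ($U{\left(r,f \right)} = 2 \left(-8\right) \left(2 - 7\right) r - 70 = 2 \left(-8\right) \left(-5\right) r - 70 = 80 r - 70 = -70 + 80 r$)
$\left(1735 - 597\right) - U{\left(50,O \right)} = \left(1735 - 597\right) - \left(-70 + 80 \cdot 50\right) = \left(1735 - 597\right) - \left(-70 + 4000\right) = 1138 - 3930 = -2792$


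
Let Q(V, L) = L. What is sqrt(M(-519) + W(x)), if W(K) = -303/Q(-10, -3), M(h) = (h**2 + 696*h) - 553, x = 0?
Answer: I*sqrt(92315) ≈ 303.83*I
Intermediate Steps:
M(h) = -553 + h**2 + 696*h
W(K) = 101 (W(K) = -303/(-3) = -303*(-1/3) = 101)
sqrt(M(-519) + W(x)) = sqrt((-553 + (-519)**2 + 696*(-519)) + 101) = sqrt((-553 + 269361 - 361224) + 101) = sqrt(-92416 + 101) = sqrt(-92315) = I*sqrt(92315)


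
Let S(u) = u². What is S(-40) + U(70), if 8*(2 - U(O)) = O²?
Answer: 1979/2 ≈ 989.50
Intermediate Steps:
U(O) = 2 - O²/8
S(-40) + U(70) = (-40)² + (2 - ⅛*70²) = 1600 + (2 - ⅛*4900) = 1600 + (2 - 1225/2) = 1600 - 1221/2 = 1979/2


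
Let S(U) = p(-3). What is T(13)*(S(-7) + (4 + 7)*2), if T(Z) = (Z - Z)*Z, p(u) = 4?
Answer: 0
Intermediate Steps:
T(Z) = 0 (T(Z) = 0*Z = 0)
S(U) = 4
T(13)*(S(-7) + (4 + 7)*2) = 0*(4 + (4 + 7)*2) = 0*(4 + 11*2) = 0*(4 + 22) = 0*26 = 0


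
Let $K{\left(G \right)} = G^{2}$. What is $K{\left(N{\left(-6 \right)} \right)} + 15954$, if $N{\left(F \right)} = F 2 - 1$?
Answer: $16123$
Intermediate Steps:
$N{\left(F \right)} = -1 + 2 F$ ($N{\left(F \right)} = 2 F - 1 = -1 + 2 F$)
$K{\left(N{\left(-6 \right)} \right)} + 15954 = \left(-1 + 2 \left(-6\right)\right)^{2} + 15954 = \left(-1 - 12\right)^{2} + 15954 = \left(-13\right)^{2} + 15954 = 169 + 15954 = 16123$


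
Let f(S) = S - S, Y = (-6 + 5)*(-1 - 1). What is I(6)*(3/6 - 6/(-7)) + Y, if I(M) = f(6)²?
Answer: 2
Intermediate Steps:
Y = 2 (Y = -1*(-2) = 2)
f(S) = 0
I(M) = 0 (I(M) = 0² = 0)
I(6)*(3/6 - 6/(-7)) + Y = 0*(3/6 - 6/(-7)) + 2 = 0*(3*(⅙) - 6*(-⅐)) + 2 = 0*(½ + 6/7) + 2 = 0*(19/14) + 2 = 0 + 2 = 2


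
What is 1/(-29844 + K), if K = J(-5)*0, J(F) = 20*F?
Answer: -1/29844 ≈ -3.3508e-5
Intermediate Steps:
K = 0 (K = (20*(-5))*0 = -100*0 = 0)
1/(-29844 + K) = 1/(-29844 + 0) = 1/(-29844) = -1/29844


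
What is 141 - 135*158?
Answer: -21189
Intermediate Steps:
141 - 135*158 = 141 - 21330 = -21189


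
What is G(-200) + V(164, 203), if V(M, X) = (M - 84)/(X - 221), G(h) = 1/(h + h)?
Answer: -16009/3600 ≈ -4.4469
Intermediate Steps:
G(h) = 1/(2*h)
V(M, X) = (-84 + M)/(-221 + X)
G(-200) + V(164, 203) = (1/2)/(-200) + (-84 + 164)/(-221 + 203) = (1/2)*(-1/200) + 80/(-18) = -1/400 - 1/18*80 = -1/400 - 40/9 = -16009/3600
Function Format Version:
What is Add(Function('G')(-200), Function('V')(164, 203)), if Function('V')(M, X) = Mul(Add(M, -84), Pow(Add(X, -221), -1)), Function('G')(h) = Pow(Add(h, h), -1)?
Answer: Rational(-16009, 3600) ≈ -4.4469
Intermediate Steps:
Function('G')(h) = Mul(Rational(1, 2), Pow(h, -1)) (Function('G')(h) = Pow(Mul(2, h), -1) = Mul(Rational(1, 2), Pow(h, -1)))
Function('V')(M, X) = Mul(Pow(Add(-221, X), -1), Add(-84, M)) (Function('V')(M, X) = Mul(Add(-84, M), Pow(Add(-221, X), -1)) = Mul(Pow(Add(-221, X), -1), Add(-84, M)))
Add(Function('G')(-200), Function('V')(164, 203)) = Add(Mul(Rational(1, 2), Pow(-200, -1)), Mul(Pow(Add(-221, 203), -1), Add(-84, 164))) = Add(Mul(Rational(1, 2), Rational(-1, 200)), Mul(Pow(-18, -1), 80)) = Add(Rational(-1, 400), Mul(Rational(-1, 18), 80)) = Add(Rational(-1, 400), Rational(-40, 9)) = Rational(-16009, 3600)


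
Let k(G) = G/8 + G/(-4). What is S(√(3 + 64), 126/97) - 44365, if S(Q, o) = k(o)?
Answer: -17213683/388 ≈ -44365.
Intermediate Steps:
k(G) = -G/8 (k(G) = G*(⅛) + G*(-¼) = G/8 - G/4 = -G/8)
S(Q, o) = -o/8
S(√(3 + 64), 126/97) - 44365 = -63/(4*97) - 44365 = -⅛*126/97 - 44365 = -63/388 - 44365 = -17213683/388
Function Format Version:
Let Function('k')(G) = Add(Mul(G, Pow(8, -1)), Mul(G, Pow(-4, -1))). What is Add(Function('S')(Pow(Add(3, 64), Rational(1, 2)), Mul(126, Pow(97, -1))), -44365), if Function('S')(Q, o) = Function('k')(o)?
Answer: Rational(-17213683, 388) ≈ -44365.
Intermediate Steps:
Function('k')(G) = Mul(Rational(-1, 8), G) (Function('k')(G) = Add(Mul(G, Rational(1, 8)), Mul(G, Rational(-1, 4))) = Add(Mul(Rational(1, 8), G), Mul(Rational(-1, 4), G)) = Mul(Rational(-1, 8), G))
Function('S')(Q, o) = Mul(Rational(-1, 8), o)
Add(Function('S')(Pow(Add(3, 64), Rational(1, 2)), Mul(126, Pow(97, -1))), -44365) = Add(Mul(Rational(-1, 8), Mul(126, Pow(97, -1))), -44365) = Add(Mul(Rational(-1, 8), Mul(126, Rational(1, 97))), -44365) = Add(Mul(Rational(-1, 8), Rational(126, 97)), -44365) = Add(Rational(-63, 388), -44365) = Rational(-17213683, 388)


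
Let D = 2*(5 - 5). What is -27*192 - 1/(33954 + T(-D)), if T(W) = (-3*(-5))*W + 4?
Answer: -176038273/33958 ≈ -5184.0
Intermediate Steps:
D = 0 (D = 2*0 = 0)
T(W) = 4 + 15*W (T(W) = 15*W + 4 = 4 + 15*W)
-27*192 - 1/(33954 + T(-D)) = -27*192 - 1/(33954 + (4 + 15*(-1*0))) = -5184 - 1/(33954 + (4 + 15*0)) = -5184 - 1/(33954 + (4 + 0)) = -5184 - 1/(33954 + 4) = -5184 - 1/33958 = -176038273/33958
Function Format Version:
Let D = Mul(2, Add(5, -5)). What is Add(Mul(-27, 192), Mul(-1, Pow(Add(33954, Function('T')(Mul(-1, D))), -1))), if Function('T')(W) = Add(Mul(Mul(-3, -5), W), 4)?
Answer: Rational(-176038273, 33958) ≈ -5184.0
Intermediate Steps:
D = 0 (D = Mul(2, 0) = 0)
Function('T')(W) = Add(4, Mul(15, W)) (Function('T')(W) = Add(Mul(15, W), 4) = Add(4, Mul(15, W)))
Add(Mul(-27, 192), Mul(-1, Pow(Add(33954, Function('T')(Mul(-1, D))), -1))) = Add(Mul(-27, 192), Mul(-1, Pow(Add(33954, Add(4, Mul(15, Mul(-1, 0)))), -1))) = Add(-5184, Mul(-1, Pow(Add(33954, Add(4, Mul(15, 0))), -1))) = Add(-5184, Mul(-1, Pow(Add(33954, Add(4, 0)), -1))) = Add(-5184, Mul(-1, Pow(Add(33954, 4), -1))) = Add(-5184, Mul(-1, Pow(33958, -1))) = Add(-5184, Mul(-1, Rational(1, 33958))) = Add(-5184, Rational(-1, 33958)) = Rational(-176038273, 33958)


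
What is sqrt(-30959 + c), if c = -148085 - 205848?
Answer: 2*I*sqrt(96223) ≈ 620.4*I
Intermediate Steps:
c = -353933
sqrt(-30959 + c) = sqrt(-30959 - 353933) = sqrt(-384892) = 2*I*sqrt(96223)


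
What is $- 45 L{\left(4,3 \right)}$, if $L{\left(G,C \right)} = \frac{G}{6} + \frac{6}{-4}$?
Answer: $\frac{75}{2} \approx 37.5$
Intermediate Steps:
$L{\left(G,C \right)} = - \frac{3}{2} + \frac{G}{6}$ ($L{\left(G,C \right)} = G \frac{1}{6} + 6 \left(- \frac{1}{4}\right) = \frac{G}{6} - \frac{3}{2} = - \frac{3}{2} + \frac{G}{6}$)
$- 45 L{\left(4,3 \right)} = - 45 \left(- \frac{3}{2} + \frac{1}{6} \cdot 4\right) = - 45 \left(- \frac{3}{2} + \frac{2}{3}\right) = \left(-45\right) \left(- \frac{5}{6}\right) = \frac{75}{2}$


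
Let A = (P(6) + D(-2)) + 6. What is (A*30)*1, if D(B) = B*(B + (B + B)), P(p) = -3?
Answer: 450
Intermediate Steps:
D(B) = 3*B² (D(B) = B*(B + 2*B) = B*(3*B) = 3*B²)
A = 15 (A = (-3 + 3*(-2)²) + 6 = (-3 + 3*4) + 6 = (-3 + 12) + 6 = 9 + 6 = 15)
(A*30)*1 = (15*30)*1 = 450*1 = 450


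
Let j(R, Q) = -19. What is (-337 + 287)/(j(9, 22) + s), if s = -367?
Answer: 25/193 ≈ 0.12953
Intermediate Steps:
(-337 + 287)/(j(9, 22) + s) = (-337 + 287)/(-19 - 367) = -50/(-386) = -50*(-1/386) = 25/193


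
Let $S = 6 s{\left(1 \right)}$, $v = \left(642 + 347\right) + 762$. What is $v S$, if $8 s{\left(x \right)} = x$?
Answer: $\frac{5253}{4} \approx 1313.3$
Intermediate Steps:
$s{\left(x \right)} = \frac{x}{8}$
$v = 1751$ ($v = 989 + 762 = 1751$)
$S = \frac{3}{4}$ ($S = 6 \cdot \frac{1}{8} \cdot 1 = 6 \cdot \frac{1}{8} = \frac{3}{4} \approx 0.75$)
$v S = 1751 \cdot \frac{3}{4} = \frac{5253}{4}$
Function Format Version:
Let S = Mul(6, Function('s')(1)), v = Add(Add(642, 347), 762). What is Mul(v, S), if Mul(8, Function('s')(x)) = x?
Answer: Rational(5253, 4) ≈ 1313.3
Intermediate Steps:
Function('s')(x) = Mul(Rational(1, 8), x)
v = 1751 (v = Add(989, 762) = 1751)
S = Rational(3, 4) (S = Mul(6, Mul(Rational(1, 8), 1)) = Mul(6, Rational(1, 8)) = Rational(3, 4) ≈ 0.75000)
Mul(v, S) = Mul(1751, Rational(3, 4)) = Rational(5253, 4)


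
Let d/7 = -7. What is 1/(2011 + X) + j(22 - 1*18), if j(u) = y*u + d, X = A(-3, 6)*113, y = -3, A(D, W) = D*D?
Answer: -184707/3028 ≈ -61.000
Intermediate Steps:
A(D, W) = D²
d = -49 (d = 7*(-7) = -49)
X = 1017 (X = (-3)²*113 = 9*113 = 1017)
j(u) = -49 - 3*u (j(u) = -3*u - 49 = -49 - 3*u)
1/(2011 + X) + j(22 - 1*18) = 1/(2011 + 1017) + (-49 - 3*(22 - 1*18)) = 1/3028 + (-49 - 3*(22 - 18)) = 1/3028 + (-49 - 3*4) = 1/3028 + (-49 - 12) = 1/3028 - 61 = -184707/3028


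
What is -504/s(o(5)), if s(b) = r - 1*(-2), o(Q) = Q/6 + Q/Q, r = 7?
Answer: -56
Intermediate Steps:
o(Q) = 1 + Q/6 (o(Q) = Q*(⅙) + 1 = Q/6 + 1 = 1 + Q/6)
s(b) = 9 (s(b) = 7 - 1*(-2) = 7 + 2 = 9)
-504/s(o(5)) = -504/9 = -504*⅑ = -56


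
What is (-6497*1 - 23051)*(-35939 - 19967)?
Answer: 1651910488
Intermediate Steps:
(-6497*1 - 23051)*(-35939 - 19967) = (-6497 - 23051)*(-55906) = -29548*(-55906) = 1651910488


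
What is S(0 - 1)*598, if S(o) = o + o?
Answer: -1196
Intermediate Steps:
S(o) = 2*o
S(0 - 1)*598 = (2*(0 - 1))*598 = (2*(-1))*598 = -2*598 = -1196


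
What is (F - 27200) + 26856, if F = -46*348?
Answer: -16352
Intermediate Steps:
F = -16008
(F - 27200) + 26856 = (-16008 - 27200) + 26856 = -43208 + 26856 = -16352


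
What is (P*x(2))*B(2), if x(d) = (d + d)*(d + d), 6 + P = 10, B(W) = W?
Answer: 128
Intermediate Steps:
P = 4 (P = -6 + 10 = 4)
x(d) = 4*d² (x(d) = (2*d)*(2*d) = 4*d²)
(P*x(2))*B(2) = (4*(4*2²))*2 = (4*(4*4))*2 = (4*16)*2 = 64*2 = 128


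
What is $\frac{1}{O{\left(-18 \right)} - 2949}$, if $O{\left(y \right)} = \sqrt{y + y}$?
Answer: $- \frac{983}{2898879} - \frac{2 i}{2898879} \approx -0.0003391 - 6.8992 \cdot 10^{-7} i$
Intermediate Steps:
$O{\left(y \right)} = \sqrt{2} \sqrt{y}$ ($O{\left(y \right)} = \sqrt{2 y} = \sqrt{2} \sqrt{y}$)
$\frac{1}{O{\left(-18 \right)} - 2949} = \frac{1}{\sqrt{2} \sqrt{-18} - 2949} = \frac{1}{\sqrt{2} \cdot 3 i \sqrt{2} - 2949} = \frac{1}{6 i - 2949} = \frac{1}{-2949 + 6 i} = \frac{-2949 - 6 i}{8696637}$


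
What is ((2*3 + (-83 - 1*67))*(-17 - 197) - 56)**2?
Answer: 946177600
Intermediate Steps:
((2*3 + (-83 - 1*67))*(-17 - 197) - 56)**2 = ((6 + (-83 - 67))*(-214) - 56)**2 = ((6 - 150)*(-214) - 56)**2 = (-144*(-214) - 56)**2 = (30816 - 56)**2 = 30760**2 = 946177600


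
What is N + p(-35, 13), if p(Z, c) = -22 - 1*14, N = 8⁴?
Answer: 4060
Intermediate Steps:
N = 4096
p(Z, c) = -36 (p(Z, c) = -22 - 14 = -36)
N + p(-35, 13) = 4096 - 36 = 4060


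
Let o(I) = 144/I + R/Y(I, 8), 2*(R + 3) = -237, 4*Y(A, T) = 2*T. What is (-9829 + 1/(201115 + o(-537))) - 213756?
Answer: -64381926562983/287952799 ≈ -2.2359e+5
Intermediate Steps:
Y(A, T) = T/2 (Y(A, T) = (2*T)/4 = T/2)
R = -243/2 (R = -3 + (½)*(-237) = -3 - 237/2 = -243/2 ≈ -121.50)
o(I) = -243/8 + 144/I (o(I) = 144/I - 243/(2*((½)*8)) = 144/I - 243/2/4 = 144/I - 243/2*¼ = 144/I - 243/8 = -243/8 + 144/I)
(-9829 + 1/(201115 + o(-537))) - 213756 = (-9829 + 1/(201115 + (-243/8 + 144/(-537)))) - 213756 = (-9829 + 1/(201115 + (-243/8 + 144*(-1/537)))) - 213756 = (-9829 + 1/(201115 + (-243/8 - 48/179))) - 213756 = (-9829 + 1/(201115 - 43881/1432)) - 213756 = (-9829 + 1/(287952799/1432)) - 213756 = (-9829 + 1432/287952799) - 213756 = -2830288059939/287952799 - 213756 = -64381926562983/287952799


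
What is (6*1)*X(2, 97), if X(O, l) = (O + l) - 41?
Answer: 348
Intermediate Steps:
X(O, l) = -41 + O + l
(6*1)*X(2, 97) = (6*1)*(-41 + 2 + 97) = 6*58 = 348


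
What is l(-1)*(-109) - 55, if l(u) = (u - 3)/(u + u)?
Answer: -273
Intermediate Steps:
l(u) = (-3 + u)/(2*u) (l(u) = (-3 + u)/((2*u)) = (-3 + u)*(1/(2*u)) = (-3 + u)/(2*u))
l(-1)*(-109) - 55 = ((½)*(-3 - 1)/(-1))*(-109) - 55 = ((½)*(-1)*(-4))*(-109) - 55 = 2*(-109) - 55 = -218 - 55 = -273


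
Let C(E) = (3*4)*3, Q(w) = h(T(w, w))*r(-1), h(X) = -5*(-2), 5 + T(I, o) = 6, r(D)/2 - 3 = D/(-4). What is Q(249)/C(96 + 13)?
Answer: 65/36 ≈ 1.8056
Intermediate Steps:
r(D) = 6 - D/2 (r(D) = 6 + 2*(D/(-4)) = 6 + 2*(D*(-¼)) = 6 + 2*(-D/4) = 6 - D/2)
T(I, o) = 1 (T(I, o) = -5 + 6 = 1)
h(X) = 10
Q(w) = 65 (Q(w) = 10*(6 - ½*(-1)) = 10*(6 + ½) = 10*(13/2) = 65)
C(E) = 36 (C(E) = 12*3 = 36)
Q(249)/C(96 + 13) = 65/36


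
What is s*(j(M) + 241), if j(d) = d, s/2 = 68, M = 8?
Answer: 33864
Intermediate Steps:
s = 136 (s = 2*68 = 136)
s*(j(M) + 241) = 136*(8 + 241) = 136*249 = 33864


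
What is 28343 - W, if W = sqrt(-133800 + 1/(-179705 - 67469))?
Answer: 28343 - I*sqrt(8174509163975974)/247174 ≈ 28343.0 - 365.79*I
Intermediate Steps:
W = I*sqrt(8174509163975974)/247174 (W = sqrt(-133800 + 1/(-247174)) = sqrt(-133800 - 1/247174) = sqrt(-33071881201/247174) = I*sqrt(8174509163975974)/247174 ≈ 365.79*I)
28343 - W = 28343 - I*sqrt(8174509163975974)/247174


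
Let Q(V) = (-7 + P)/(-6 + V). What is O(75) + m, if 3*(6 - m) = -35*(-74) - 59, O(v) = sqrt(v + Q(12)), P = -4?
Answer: -2513/3 + sqrt(2634)/6 ≈ -829.11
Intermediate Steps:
Q(V) = -11/(-6 + V) (Q(V) = (-7 - 4)/(-6 + V) = -11/(-6 + V))
O(v) = sqrt(-11/6 + v) (O(v) = sqrt(v - 11/(-6 + 12)) = sqrt(v - 11/6) = sqrt(-11/6 + v))
m = -2513/3 (m = 6 - (-35*(-74) - 59)/3 = 6 - (2590 - 59)/3 = 6 - 1/3*2531 = 6 - 2531/3 = -2513/3 ≈ -837.67)
O(75) + m = sqrt(-66 + 36*75)/6 - 2513/3 = sqrt(-66 + 2700)/6 - 2513/3 = sqrt(2634)/6 - 2513/3 = -2513/3 + sqrt(2634)/6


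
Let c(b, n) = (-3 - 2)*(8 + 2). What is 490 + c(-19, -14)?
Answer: 440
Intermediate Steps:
c(b, n) = -50 (c(b, n) = -5*10 = -50)
490 + c(-19, -14) = 490 - 50 = 440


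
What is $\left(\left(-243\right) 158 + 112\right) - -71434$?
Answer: $33152$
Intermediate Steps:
$\left(\left(-243\right) 158 + 112\right) - -71434 = \left(-38394 + 112\right) + 71434 = -38282 + 71434 = 33152$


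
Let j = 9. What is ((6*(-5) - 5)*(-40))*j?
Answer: 12600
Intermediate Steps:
((6*(-5) - 5)*(-40))*j = ((6*(-5) - 5)*(-40))*9 = ((-30 - 5)*(-40))*9 = -35*(-40)*9 = 1400*9 = 12600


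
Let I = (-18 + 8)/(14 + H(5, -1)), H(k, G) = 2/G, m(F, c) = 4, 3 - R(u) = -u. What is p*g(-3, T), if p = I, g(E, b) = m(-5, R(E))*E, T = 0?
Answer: 10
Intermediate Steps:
R(u) = 3 + u (R(u) = 3 - (-1)*u = 3 + u)
g(E, b) = 4*E
I = -⅚ (I = (-18 + 8)/(14 + 2/(-1)) = -10/(14 + 2*(-1)) = -10/(14 - 2) = -10/12 = -10*1/12 = -⅚ ≈ -0.83333)
p = -⅚ ≈ -0.83333
p*g(-3, T) = -10*(-3)/3 = -⅚*(-12) = 10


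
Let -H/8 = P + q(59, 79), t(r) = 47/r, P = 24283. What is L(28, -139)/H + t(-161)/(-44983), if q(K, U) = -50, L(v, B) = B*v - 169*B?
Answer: -141932000929/1404014074232 ≈ -0.10109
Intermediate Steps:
L(v, B) = -169*B + B*v
H = -193864 (H = -8*(24283 - 50) = -8*24233 = -193864)
L(28, -139)/H + t(-161)/(-44983) = -139*(-169 + 28)/(-193864) + (47/(-161))/(-44983) = -139*(-141)*(-1/193864) + (47*(-1/161))*(-1/44983) = 19599*(-1/193864) - 47/161*(-1/44983) = -19599/193864 + 47/7242263 = -141932000929/1404014074232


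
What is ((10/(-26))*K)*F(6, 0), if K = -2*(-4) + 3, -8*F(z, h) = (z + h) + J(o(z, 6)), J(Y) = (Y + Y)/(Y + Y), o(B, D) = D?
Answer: 385/104 ≈ 3.7019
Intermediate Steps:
J(Y) = 1 (J(Y) = (2*Y)/((2*Y)) = (2*Y)*(1/(2*Y)) = 1)
F(z, h) = -1/8 - h/8 - z/8 (F(z, h) = -((z + h) + 1)/8 = -((h + z) + 1)/8 = -(1 + h + z)/8 = -1/8 - h/8 - z/8)
K = 11 (K = 8 + 3 = 11)
((10/(-26))*K)*F(6, 0) = ((10/(-26))*11)*(-1/8 - 1/8*0 - 1/8*6) = ((10*(-1/26))*11)*(-1/8 + 0 - 3/4) = -5/13*11*(-7/8) = -55/13*(-7/8) = 385/104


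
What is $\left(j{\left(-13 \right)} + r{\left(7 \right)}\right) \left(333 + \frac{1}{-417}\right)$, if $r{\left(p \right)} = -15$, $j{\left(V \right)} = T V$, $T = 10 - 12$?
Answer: $\frac{1527460}{417} \approx 3663.0$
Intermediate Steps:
$T = -2$ ($T = 10 - 12 = -2$)
$j{\left(V \right)} = - 2 V$
$\left(j{\left(-13 \right)} + r{\left(7 \right)}\right) \left(333 + \frac{1}{-417}\right) = \left(\left(-2\right) \left(-13\right) - 15\right) \left(333 + \frac{1}{-417}\right) = \left(26 - 15\right) \left(333 - \frac{1}{417}\right) = 11 \cdot \frac{138860}{417} = \frac{1527460}{417}$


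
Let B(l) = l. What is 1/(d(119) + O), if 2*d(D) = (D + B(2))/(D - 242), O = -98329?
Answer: -246/24189055 ≈ -1.0170e-5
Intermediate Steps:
d(D) = (2 + D)/(2*(-242 + D)) (d(D) = ((D + 2)/(D - 242))/2 = ((2 + D)/(-242 + D))/2 = (2 + D)/(2*(-242 + D)))
1/(d(119) + O) = 1/((2 + 119)/(2*(-242 + 119)) - 98329) = 1/((½)*121/(-123) - 98329) = 1/((½)*(-1/123)*121 - 98329) = 1/(-121/246 - 98329) = 1/(-24189055/246) = -246/24189055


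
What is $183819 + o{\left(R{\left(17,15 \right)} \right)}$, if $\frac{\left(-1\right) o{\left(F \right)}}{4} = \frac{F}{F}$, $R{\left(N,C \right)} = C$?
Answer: $183815$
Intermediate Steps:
$o{\left(F \right)} = -4$ ($o{\left(F \right)} = - 4 \frac{F}{F} = \left(-4\right) 1 = -4$)
$183819 + o{\left(R{\left(17,15 \right)} \right)} = 183819 - 4 = 183815$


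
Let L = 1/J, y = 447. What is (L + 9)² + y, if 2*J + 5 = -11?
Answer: 33649/64 ≈ 525.77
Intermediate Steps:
J = -8 (J = -5/2 + (½)*(-11) = -5/2 - 11/2 = -8)
L = -⅛ (L = 1/(-8) = -⅛ ≈ -0.12500)
(L + 9)² + y = (-⅛ + 9)² + 447 = (71/8)² + 447 = 5041/64 + 447 = 33649/64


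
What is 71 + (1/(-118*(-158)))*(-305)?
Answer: 1323419/18644 ≈ 70.984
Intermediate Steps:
71 + (1/(-118*(-158)))*(-305) = 71 - 1/118*(-1/158)*(-305) = 71 + (1/18644)*(-305) = 71 - 305/18644 = 1323419/18644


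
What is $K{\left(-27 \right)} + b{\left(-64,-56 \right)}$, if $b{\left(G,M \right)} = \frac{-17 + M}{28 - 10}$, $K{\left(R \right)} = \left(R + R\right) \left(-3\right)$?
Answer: $\frac{2843}{18} \approx 157.94$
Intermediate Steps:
$K{\left(R \right)} = - 6 R$ ($K{\left(R \right)} = 2 R \left(-3\right) = - 6 R$)
$b{\left(G,M \right)} = - \frac{17}{18} + \frac{M}{18}$ ($b{\left(G,M \right)} = \frac{-17 + M}{18} = \left(-17 + M\right) \frac{1}{18} = - \frac{17}{18} + \frac{M}{18}$)
$K{\left(-27 \right)} + b{\left(-64,-56 \right)} = \left(-6\right) \left(-27\right) + \left(- \frac{17}{18} + \frac{1}{18} \left(-56\right)\right) = 162 - \frac{73}{18} = \frac{2843}{18}$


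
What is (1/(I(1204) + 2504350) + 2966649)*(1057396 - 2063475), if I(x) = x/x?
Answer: -7474694505039594200/2504351 ≈ -2.9847e+12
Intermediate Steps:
I(x) = 1
(1/(I(1204) + 2504350) + 2966649)*(1057396 - 2063475) = (1/(1 + 2504350) + 2966649)*(1057396 - 2063475) = (1/2504351 + 2966649)*(-1006079) = (7429530389800/2504351)*(-1006079) = -7474694505039594200/2504351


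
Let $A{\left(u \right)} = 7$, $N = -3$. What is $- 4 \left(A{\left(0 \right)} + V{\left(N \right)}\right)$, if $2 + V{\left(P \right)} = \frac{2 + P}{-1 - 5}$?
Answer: $- \frac{62}{3} \approx -20.667$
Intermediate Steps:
$V{\left(P \right)} = - \frac{7}{3} - \frac{P}{6}$ ($V{\left(P \right)} = -2 + \frac{2 + P}{-1 - 5} = -2 + \frac{2 + P}{-6} = -2 + \left(2 + P\right) \left(- \frac{1}{6}\right) = -2 - \left(\frac{1}{3} + \frac{P}{6}\right) = - \frac{7}{3} - \frac{P}{6}$)
$- 4 \left(A{\left(0 \right)} + V{\left(N \right)}\right) = - 4 \left(7 - \frac{11}{6}\right) = \left(-4\right) \frac{31}{6} = - \frac{62}{3}$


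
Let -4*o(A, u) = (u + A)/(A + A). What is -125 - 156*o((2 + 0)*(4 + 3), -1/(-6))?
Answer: -5895/56 ≈ -105.27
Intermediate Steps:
o(A, u) = -(A + u)/(8*A) (o(A, u) = -(u + A)/(4*(A + A)) = -(A + u)/(4*(2*A)) = -(A + u)*1/(2*A)/4 = -(A + u)/(8*A))
-125 - 156*o((2 + 0)*(4 + 3), -1/(-6)) = -125 - 39*(-(2 + 0)*(4 + 3) - (-1)/(-6))/(2*((2 + 0)*(4 + 3))) = -125 - 39*(-2*7 - (-1)*(-1)/6)/(2*(2*7)) = -125 - 39*(-1*14 - 1*⅙)/(2*14) = -125 - 39*(-14 - ⅙)/(2*14) = -125 - 39*(-85)/(2*14*6) = -125 - 156*(-85/672) = -125 + 1105/56 = -5895/56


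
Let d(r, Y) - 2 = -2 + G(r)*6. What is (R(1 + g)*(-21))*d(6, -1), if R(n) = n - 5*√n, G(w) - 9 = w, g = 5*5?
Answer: -49140 + 9450*√26 ≈ -954.27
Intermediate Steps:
g = 25
G(w) = 9 + w
d(r, Y) = 54 + 6*r (d(r, Y) = 2 + (-2 + (9 + r)*6) = 2 + (-2 + (54 + 6*r)) = 2 + (52 + 6*r) = 54 + 6*r)
(R(1 + g)*(-21))*d(6, -1) = (((1 + 25) - 5*√(1 + 25))*(-21))*(54 + 6*6) = ((26 - 5*√26)*(-21))*(54 + 36) = (-546 + 105*√26)*90 = -49140 + 9450*√26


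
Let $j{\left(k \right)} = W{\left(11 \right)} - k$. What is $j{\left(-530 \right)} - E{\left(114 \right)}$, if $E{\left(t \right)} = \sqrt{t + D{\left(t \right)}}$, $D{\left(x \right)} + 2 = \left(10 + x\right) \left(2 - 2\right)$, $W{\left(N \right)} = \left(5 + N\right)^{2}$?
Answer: $786 - 4 \sqrt{7} \approx 775.42$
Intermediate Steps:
$D{\left(x \right)} = -2$ ($D{\left(x \right)} = -2 + \left(10 + x\right) \left(2 - 2\right) = -2 + \left(10 + x\right) 0 = -2 + 0 = -2$)
$E{\left(t \right)} = \sqrt{-2 + t}$ ($E{\left(t \right)} = \sqrt{t - 2} = \sqrt{-2 + t}$)
$j{\left(k \right)} = 256 - k$ ($j{\left(k \right)} = \left(5 + 11\right)^{2} - k = 16^{2} - k = 256 - k$)
$j{\left(-530 \right)} - E{\left(114 \right)} = \left(256 - -530\right) - \sqrt{-2 + 114} = \left(256 + 530\right) - \sqrt{112} = 786 - 4 \sqrt{7}$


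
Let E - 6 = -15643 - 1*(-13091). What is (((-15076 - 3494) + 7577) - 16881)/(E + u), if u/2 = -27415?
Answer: 1267/2608 ≈ 0.48581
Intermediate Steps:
E = -2546 (E = 6 + (-15643 - 1*(-13091)) = 6 + (-15643 + 13091) = 6 - 2552 = -2546)
u = -54830 (u = 2*(-27415) = -54830)
(((-15076 - 3494) + 7577) - 16881)/(E + u) = (((-15076 - 3494) + 7577) - 16881)/(-2546 - 54830) = ((-18570 + 7577) - 16881)/(-57376) = (-10993 - 16881)*(-1/57376) = -27874*(-1/57376) = 1267/2608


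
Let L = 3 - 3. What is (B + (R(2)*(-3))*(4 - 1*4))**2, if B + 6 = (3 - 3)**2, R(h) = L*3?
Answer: 36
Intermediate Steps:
L = 0
R(h) = 0 (R(h) = 0*3 = 0)
B = -6 (B = -6 + (3 - 3)**2 = -6 + 0**2 = -6 + 0 = -6)
(B + (R(2)*(-3))*(4 - 1*4))**2 = (-6 + (0*(-3))*(4 - 1*4))**2 = (-6 + 0*(4 - 4))**2 = (-6 + 0*0)**2 = (-6 + 0)**2 = (-6)**2 = 36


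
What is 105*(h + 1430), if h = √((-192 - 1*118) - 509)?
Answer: 150150 + 315*I*√91 ≈ 1.5015e+5 + 3004.9*I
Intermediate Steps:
h = 3*I*√91 (h = √((-192 - 118) - 509) = √(-310 - 509) = √(-819) = 3*I*√91 ≈ 28.618*I)
105*(h + 1430) = 105*(3*I*√91 + 1430) = 105*(1430 + 3*I*√91) = 150150 + 315*I*√91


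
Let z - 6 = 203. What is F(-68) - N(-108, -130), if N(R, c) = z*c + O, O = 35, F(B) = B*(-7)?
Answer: 27611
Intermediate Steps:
F(B) = -7*B
z = 209 (z = 6 + 203 = 209)
N(R, c) = 35 + 209*c (N(R, c) = 209*c + 35 = 35 + 209*c)
F(-68) - N(-108, -130) = -7*(-68) - (35 + 209*(-130)) = 476 - (35 - 27170) = 476 - 1*(-27135) = 476 + 27135 = 27611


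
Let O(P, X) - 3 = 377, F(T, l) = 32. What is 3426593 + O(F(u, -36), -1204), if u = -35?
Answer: 3426973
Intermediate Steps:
O(P, X) = 380 (O(P, X) = 3 + 377 = 380)
3426593 + O(F(u, -36), -1204) = 3426593 + 380 = 3426973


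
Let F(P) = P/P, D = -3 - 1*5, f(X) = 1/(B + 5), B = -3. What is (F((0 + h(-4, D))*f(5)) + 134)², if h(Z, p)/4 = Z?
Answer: 18225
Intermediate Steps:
f(X) = ½ (f(X) = 1/(-3 + 5) = 1/2 = ½)
D = -8 (D = -3 - 5 = -8)
h(Z, p) = 4*Z
F(P) = 1
(F((0 + h(-4, D))*f(5)) + 134)² = (1 + 134)² = 135² = 18225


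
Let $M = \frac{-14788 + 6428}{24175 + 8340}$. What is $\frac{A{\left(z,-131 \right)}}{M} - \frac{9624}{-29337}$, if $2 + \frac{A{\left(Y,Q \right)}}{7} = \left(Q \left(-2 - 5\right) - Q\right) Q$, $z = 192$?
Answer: $\frac{2777937704813}{743204} \approx 3.7378 \cdot 10^{6}$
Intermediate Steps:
$M = - \frac{1672}{6503}$ ($M = - \frac{8360}{32515} = \left(-8360\right) \frac{1}{32515} = - \frac{1672}{6503} \approx -0.25711$)
$A{\left(Y,Q \right)} = -14 - 56 Q^{2}$ ($A{\left(Y,Q \right)} = -14 + 7 \left(Q \left(-2 - 5\right) - Q\right) Q = -14 + 7 \left(Q \left(-7\right) - Q\right) Q = -14 + 7 \left(- 7 Q - Q\right) Q = -14 + 7 - 8 Q Q = -14 + 7 \left(- 8 Q^{2}\right) = -14 - 56 Q^{2}$)
$\frac{A{\left(z,-131 \right)}}{M} - \frac{9624}{-29337} = \frac{-14 - 56 \left(-131\right)^{2}}{- \frac{1672}{6503}} - \frac{9624}{-29337} = \left(-14 - 961016\right) \left(- \frac{6503}{1672}\right) - - \frac{3208}{9779} = \left(-14 - 961016\right) \left(- \frac{6503}{1672}\right) + \frac{3208}{9779} = \left(-961030\right) \left(- \frac{6503}{1672}\right) + \frac{3208}{9779} = \frac{3124789045}{836} + \frac{3208}{9779} = \frac{2777937704813}{743204}$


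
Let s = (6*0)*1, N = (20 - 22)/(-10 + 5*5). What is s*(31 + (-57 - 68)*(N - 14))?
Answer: 0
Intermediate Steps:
N = -2/15 (N = -2/(-10 + 25) = -2/15 ≈ -0.13333)
s = 0 (s = 0*1 = 0)
s*(31 + (-57 - 68)*(N - 14)) = 0*(31 + (-57 - 68)*(-2/15 - 14)) = 0*(31 - 125*(-212/15)) = 0*(31 + 5300/3) = 0*(5393/3) = 0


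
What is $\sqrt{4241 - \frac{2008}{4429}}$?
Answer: $\frac{\sqrt{83182736449}}{4429} \approx 65.12$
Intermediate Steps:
$\sqrt{4241 - \frac{2008}{4429}} = \sqrt{\frac{18781381}{4429}} = \frac{\sqrt{83182736449}}{4429}$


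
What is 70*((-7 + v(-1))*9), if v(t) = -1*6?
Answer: -8190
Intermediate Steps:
v(t) = -6
70*((-7 + v(-1))*9) = 70*((-7 - 6)*9) = 70*(-13*9) = 70*(-117) = -8190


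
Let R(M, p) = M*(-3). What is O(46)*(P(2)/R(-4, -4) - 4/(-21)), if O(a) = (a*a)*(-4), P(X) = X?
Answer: -21160/7 ≈ -3022.9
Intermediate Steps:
R(M, p) = -3*M
O(a) = -4*a² (O(a) = a²*(-4) = -4*a²)
O(46)*(P(2)/R(-4, -4) - 4/(-21)) = (-4*46²)*(2/((-3*(-4))) - 4/(-21)) = (-4*2116)*(2/12 - 4*(-1/21)) = -8464*(2*(1/12) + 4/21) = -8464*(⅙ + 4/21) = -8464*5/14 = -21160/7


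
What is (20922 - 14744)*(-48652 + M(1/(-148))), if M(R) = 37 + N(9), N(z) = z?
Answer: -300287868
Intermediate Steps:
M(R) = 46 (M(R) = 37 + 9 = 46)
(20922 - 14744)*(-48652 + M(1/(-148))) = (20922 - 14744)*(-48652 + 46) = 6178*(-48606) = -300287868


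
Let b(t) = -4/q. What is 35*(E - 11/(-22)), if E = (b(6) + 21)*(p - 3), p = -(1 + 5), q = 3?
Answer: -12355/2 ≈ -6177.5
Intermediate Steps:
b(t) = -4/3
p = -6 (p = -1*6 = -6)
E = -177 (E = (-4/3 + 21)*(-6 - 3) = (59/3)*(-9) = -177)
35*(E - 11/(-22)) = 35*(-177 - 11/(-22)) = 35*(-177 - 11*(-1/22)) = 35*(-177 + 1/2) = 35*(-353/2) = -12355/2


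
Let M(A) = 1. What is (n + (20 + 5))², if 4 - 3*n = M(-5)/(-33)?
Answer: 6801664/9801 ≈ 693.98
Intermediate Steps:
n = 133/99 (n = 4/3 - 1/(3*(-33)) = 4/3 - (-1)/(3*33) = 4/3 - ⅓*(-1/33) = 4/3 + 1/99 = 133/99 ≈ 1.3434)
(n + (20 + 5))² = (133/99 + (20 + 5))² = (133/99 + 25)² = (2608/99)² = 6801664/9801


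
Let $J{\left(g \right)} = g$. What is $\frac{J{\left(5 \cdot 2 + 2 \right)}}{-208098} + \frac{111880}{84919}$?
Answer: $\frac{3880164202}{2945245677} \approx 1.3174$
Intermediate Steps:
$\frac{J{\left(5 \cdot 2 + 2 \right)}}{-208098} + \frac{111880}{84919} = \frac{5 \cdot 2 + 2}{-208098} + \frac{111880}{84919} = \left(10 + 2\right) \left(- \frac{1}{208098}\right) + 111880 \cdot \frac{1}{84919} = 12 \left(- \frac{1}{208098}\right) + \frac{111880}{84919} = - \frac{2}{34683} + \frac{111880}{84919} = \frac{3880164202}{2945245677}$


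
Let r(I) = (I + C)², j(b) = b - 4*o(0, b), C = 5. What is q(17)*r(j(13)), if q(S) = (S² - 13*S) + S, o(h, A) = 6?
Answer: 3060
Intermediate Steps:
j(b) = -24 + b (j(b) = b - 4*6 = b - 24 = -24 + b)
q(S) = S² - 12*S
r(I) = (5 + I)² (r(I) = (I + 5)² = (5 + I)²)
q(17)*r(j(13)) = (17*(-12 + 17))*(5 + (-24 + 13))² = (17*5)*(5 - 11)² = 85*(-6)² = 85*36 = 3060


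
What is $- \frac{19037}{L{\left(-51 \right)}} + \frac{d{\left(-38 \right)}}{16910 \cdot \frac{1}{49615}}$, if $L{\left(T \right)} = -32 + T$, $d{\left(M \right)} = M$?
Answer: $\frac{870684}{7387} \approx 117.87$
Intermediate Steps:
$- \frac{19037}{L{\left(-51 \right)}} + \frac{d{\left(-38 \right)}}{16910 \cdot \frac{1}{49615}} = - \frac{19037}{-32 - 51} - \frac{38}{16910 \cdot \frac{1}{49615}} = - \frac{19037}{-83} - \frac{38}{16910 \cdot \frac{1}{49615}} = \left(-19037\right) \left(- \frac{1}{83}\right) - \frac{38}{\frac{3382}{9923}} = \frac{19037}{83} - \frac{9923}{89} = \frac{870684}{7387}$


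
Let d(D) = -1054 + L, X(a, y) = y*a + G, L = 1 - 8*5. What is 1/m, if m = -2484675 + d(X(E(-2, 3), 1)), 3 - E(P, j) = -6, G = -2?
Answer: -1/2485768 ≈ -4.0229e-7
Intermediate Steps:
E(P, j) = 9 (E(P, j) = 3 - 1*(-6) = 3 + 6 = 9)
L = -39 (L = 1 - 40 = -39)
X(a, y) = -2 + a*y (X(a, y) = y*a - 2 = a*y - 2 = -2 + a*y)
d(D) = -1093 (d(D) = -1054 - 39 = -1093)
m = -2485768 (m = -2484675 - 1093 = -2485768)
1/m = 1/(-2485768) = -1/2485768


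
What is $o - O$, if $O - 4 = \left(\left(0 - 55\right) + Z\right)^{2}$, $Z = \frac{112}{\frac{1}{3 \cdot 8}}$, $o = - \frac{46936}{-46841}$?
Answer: $- \frac{324734225877}{46841} \approx -6.9327 \cdot 10^{6}$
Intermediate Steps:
$o = \frac{46936}{46841}$ ($o = \left(-46936\right) \left(- \frac{1}{46841}\right) = \frac{46936}{46841} \approx 1.002$)
$Z = 2688$ ($Z = \frac{112}{\frac{1}{24}} = 112 \frac{1}{\frac{1}{24}} = 112 \cdot 24 = 2688$)
$O = 6932693$ ($O = 4 + \left(\left(0 - 55\right) + 2688\right)^{2} = 4 + \left(-55 + 2688\right)^{2} = 4 + 2633^{2} = 4 + 6932689 = 6932693$)
$o - O = \frac{46936}{46841} - 6932693 = - \frac{324734225877}{46841}$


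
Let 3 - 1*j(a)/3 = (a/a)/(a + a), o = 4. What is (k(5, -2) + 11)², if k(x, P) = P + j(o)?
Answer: 19881/64 ≈ 310.64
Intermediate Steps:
j(a) = 9 - 3/(2*a) (j(a) = 9 - 3*a/a/(a + a) = 9 - 3/(2*a))
k(x, P) = 69/8 + P (k(x, P) = P + (9 - 3/2/4) = P + (9 - 3/2*¼) = P + (9 - 3/8) = P + 69/8 = 69/8 + P)
(k(5, -2) + 11)² = ((69/8 - 2) + 11)² = (53/8 + 11)² = (141/8)² = 19881/64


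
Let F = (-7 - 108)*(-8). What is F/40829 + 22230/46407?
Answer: 316774370/631583801 ≈ 0.50156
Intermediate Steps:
F = 920 (F = -115*(-8) = 920)
F/40829 + 22230/46407 = 920/40829 + 22230/46407 = 920*(1/40829) + 22230*(1/46407) = 920/40829 + 7410/15469 = 316774370/631583801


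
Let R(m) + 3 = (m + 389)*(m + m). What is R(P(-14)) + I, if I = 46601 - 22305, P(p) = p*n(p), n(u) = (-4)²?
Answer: -49627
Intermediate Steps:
n(u) = 16
P(p) = 16*p (P(p) = p*16 = 16*p)
R(m) = -3 + 2*m*(389 + m) (R(m) = -3 + (m + 389)*(m + m) = -3 + (389 + m)*(2*m) = -3 + 2*m*(389 + m))
I = 24296
R(P(-14)) + I = (-3 + 2*(16*(-14))² + 778*(16*(-14))) + 24296 = (-3 + 2*(-224)² + 778*(-224)) + 24296 = (-3 + 2*50176 - 174272) + 24296 = (-3 + 100352 - 174272) + 24296 = -73923 + 24296 = -49627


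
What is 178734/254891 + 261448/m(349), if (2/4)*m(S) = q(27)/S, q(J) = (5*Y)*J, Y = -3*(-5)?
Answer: 11629171444666/516154275 ≈ 22530.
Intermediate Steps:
Y = 15
q(J) = 75*J (q(J) = (5*15)*J = 75*J)
m(S) = 4050/S (m(S) = 2*((75*27)/S) = 2*(2025/S) = 4050/S)
178734/254891 + 261448/m(349) = 178734/254891 + 261448/((4050/349)) = 178734*(1/254891) + 261448/((4050*(1/349))) = 178734/254891 + 261448/(4050/349) = 178734/254891 + 261448*(349/4050) = 178734/254891 + 45622676/2025 = 11629171444666/516154275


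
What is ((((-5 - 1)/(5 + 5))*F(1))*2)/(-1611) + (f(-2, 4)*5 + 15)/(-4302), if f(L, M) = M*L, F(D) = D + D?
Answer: 28111/3850290 ≈ 0.0073010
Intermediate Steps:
F(D) = 2*D
f(L, M) = L*M
((((-5 - 1)/(5 + 5))*F(1))*2)/(-1611) + (f(-2, 4)*5 + 15)/(-4302) = ((((-5 - 1)/(5 + 5))*(2*1))*2)/(-1611) + (-2*4*5 + 15)/(-4302) = ((-6/10*2)*2)*(-1/1611) + (-8*5 + 15)*(-1/4302) = ((-6*1/10*2)*2)*(-1/1611) + (-40 + 15)*(-1/4302) = (-3/5*2*2)*(-1/1611) - 25*(-1/4302) = -6/5*2*(-1/1611) + 25/4302 = -12/5*(-1/1611) + 25/4302 = 4/2685 + 25/4302 = 28111/3850290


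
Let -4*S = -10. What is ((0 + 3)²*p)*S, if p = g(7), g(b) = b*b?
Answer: 2205/2 ≈ 1102.5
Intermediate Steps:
S = 5/2 (S = -¼*(-10) = 5/2 ≈ 2.5000)
g(b) = b²
p = 49 (p = 7² = 49)
((0 + 3)²*p)*S = ((0 + 3)²*49)*(5/2) = (3²*49)*(5/2) = (9*49)*(5/2) = 441*(5/2) = 2205/2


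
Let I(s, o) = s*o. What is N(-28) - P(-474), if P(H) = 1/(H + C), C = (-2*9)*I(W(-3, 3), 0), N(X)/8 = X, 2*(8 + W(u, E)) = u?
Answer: -106175/474 ≈ -224.00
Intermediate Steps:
W(u, E) = -8 + u/2
I(s, o) = o*s
N(X) = 8*X
C = 0 (C = (-2*9)*(0*(-8 + (1/2)*(-3))) = -0*(-8 - 3/2) = -0*(-19)/2 = -18*0 = 0)
P(H) = 1/H (P(H) = 1/(H + 0) = 1/H)
N(-28) - P(-474) = 8*(-28) - 1/(-474) = -224 - 1*(-1/474) = -224 + 1/474 = -106175/474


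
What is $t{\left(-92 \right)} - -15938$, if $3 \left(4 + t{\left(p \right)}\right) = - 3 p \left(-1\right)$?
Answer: $15842$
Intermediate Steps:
$t{\left(p \right)} = -4 + p$ ($t{\left(p \right)} = -4 + \frac{- 3 p \left(-1\right)}{3} = -4 + \frac{3 p}{3} = -4 + p$)
$t{\left(-92 \right)} - -15938 = \left(-4 - 92\right) - -15938 = -96 + 15938 = 15842$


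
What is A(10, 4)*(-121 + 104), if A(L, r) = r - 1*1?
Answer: -51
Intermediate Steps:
A(L, r) = -1 + r (A(L, r) = r - 1 = -1 + r)
A(10, 4)*(-121 + 104) = (-1 + 4)*(-121 + 104) = 3*(-17) = -51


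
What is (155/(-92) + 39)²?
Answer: 11785489/8464 ≈ 1392.4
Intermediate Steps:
(155/(-92) + 39)² = (155*(-1/92) + 39)² = (-155/92 + 39)² = (3433/92)² = 11785489/8464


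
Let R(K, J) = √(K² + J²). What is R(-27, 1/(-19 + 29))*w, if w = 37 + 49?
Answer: 43*√72901/5 ≈ 2322.0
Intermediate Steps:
w = 86
R(K, J) = √(J² + K²)
R(-27, 1/(-19 + 29))*w = √((1/(-19 + 29))² + (-27)²)*86 = √((1/10)² + 729)*86 = √((⅒)² + 729)*86 = √(1/100 + 729)*86 = √(72901/100)*86 = (√72901/10)*86 = 43*√72901/5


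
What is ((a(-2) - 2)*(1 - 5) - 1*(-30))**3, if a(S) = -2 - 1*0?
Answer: 97336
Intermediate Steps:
a(S) = -2 (a(S) = -2 + 0 = -2)
((a(-2) - 2)*(1 - 5) - 1*(-30))**3 = ((-2 - 2)*(1 - 5) - 1*(-30))**3 = (-4*(-4) + 30)**3 = (16 + 30)**3 = 46**3 = 97336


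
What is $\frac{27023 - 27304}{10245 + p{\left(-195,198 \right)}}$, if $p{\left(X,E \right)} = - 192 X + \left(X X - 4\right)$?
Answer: $- \frac{281}{85706} \approx -0.0032787$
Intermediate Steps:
$p{\left(X,E \right)} = -4 + X^{2} - 192 X$ ($p{\left(X,E \right)} = - 192 X + \left(X^{2} - 4\right) = - 192 X + \left(-4 + X^{2}\right) = -4 + X^{2} - 192 X$)
$\frac{27023 - 27304}{10245 + p{\left(-195,198 \right)}} = \frac{27023 - 27304}{10245 - \left(-37436 - 38025\right)} = - \frac{281}{10245 + \left(-4 + 38025 + 37440\right)} = - \frac{281}{10245 + 75461} = - \frac{281}{85706}$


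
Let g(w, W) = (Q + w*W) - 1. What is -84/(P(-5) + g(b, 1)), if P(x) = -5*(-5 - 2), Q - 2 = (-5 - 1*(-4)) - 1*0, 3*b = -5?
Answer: -63/25 ≈ -2.5200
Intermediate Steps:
b = -5/3 (b = (1/3)*(-5) = -5/3 ≈ -1.6667)
Q = 1 (Q = 2 + ((-5 - 1*(-4)) - 1*0) = 2 + ((-5 + 4) + 0) = 2 + (-1 + 0) = 2 - 1 = 1)
P(x) = 35 (P(x) = -5*(-7) = 35)
g(w, W) = W*w (g(w, W) = (1 + w*W) - 1 = (1 + W*w) - 1 = W*w)
-84/(P(-5) + g(b, 1)) = -84/(35 + 1*(-5/3)) = -84/(35 - 5/3) = -84/100/3 = -84*3/100 = -63/25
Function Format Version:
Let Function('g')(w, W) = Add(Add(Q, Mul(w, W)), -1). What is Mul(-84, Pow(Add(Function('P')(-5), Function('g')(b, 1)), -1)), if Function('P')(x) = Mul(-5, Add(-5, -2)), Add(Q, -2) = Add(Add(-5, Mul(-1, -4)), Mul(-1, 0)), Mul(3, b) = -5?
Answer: Rational(-63, 25) ≈ -2.5200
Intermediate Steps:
b = Rational(-5, 3) (b = Mul(Rational(1, 3), -5) = Rational(-5, 3) ≈ -1.6667)
Q = 1 (Q = Add(2, Add(Add(-5, Mul(-1, -4)), Mul(-1, 0))) = Add(2, Add(Add(-5, 4), 0)) = Add(2, Add(-1, 0)) = Add(2, -1) = 1)
Function('P')(x) = 35 (Function('P')(x) = Mul(-5, -7) = 35)
Function('g')(w, W) = Mul(W, w) (Function('g')(w, W) = Add(Add(1, Mul(w, W)), -1) = Add(Add(1, Mul(W, w)), -1) = Mul(W, w))
Mul(-84, Pow(Add(Function('P')(-5), Function('g')(b, 1)), -1)) = Mul(-84, Pow(Add(35, Mul(1, Rational(-5, 3))), -1)) = Mul(-84, Pow(Add(35, Rational(-5, 3)), -1)) = Mul(-84, Pow(Rational(100, 3), -1)) = Mul(-84, Rational(3, 100)) = Rational(-63, 25)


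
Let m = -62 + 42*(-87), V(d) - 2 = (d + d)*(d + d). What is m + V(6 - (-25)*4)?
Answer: 41230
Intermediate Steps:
V(d) = 2 + 4*d**2 (V(d) = 2 + (d + d)*(d + d) = 2 + (2*d)*(2*d) = 2 + 4*d**2)
m = -3716 (m = -62 - 3654 = -3716)
m + V(6 - (-25)*4) = -3716 + (2 + 4*(6 - (-25)*4)**2) = -3716 + (2 + 4*(6 - 5*(-20))**2) = -3716 + (2 + 4*(6 + 100)**2) = -3716 + (2 + 4*106**2) = -3716 + (2 + 4*11236) = -3716 + (2 + 44944) = -3716 + 44946 = 41230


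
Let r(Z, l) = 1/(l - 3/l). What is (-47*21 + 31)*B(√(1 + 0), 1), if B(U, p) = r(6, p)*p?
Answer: 478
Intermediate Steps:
B(U, p) = p²/(-3 + p²) (B(U, p) = (p/(-3 + p²))*p = p²/(-3 + p²))
(-47*21 + 31)*B(√(1 + 0), 1) = (-47*21 + 31)*(1²/(-3 + 1²)) = (-987 + 31)*(1/(-3 + 1)) = -956/(-2) = -956*(-1)/2 = -956*(-½) = 478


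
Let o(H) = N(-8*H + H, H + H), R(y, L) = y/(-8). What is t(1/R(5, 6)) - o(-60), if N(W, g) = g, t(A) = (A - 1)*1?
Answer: 587/5 ≈ 117.40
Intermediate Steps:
R(y, L) = -y/8 (R(y, L) = y*(-⅛) = -y/8)
t(A) = -1 + A (t(A) = (-1 + A)*1 = -1 + A)
o(H) = 2*H (o(H) = H + H = 2*H)
t(1/R(5, 6)) - o(-60) = (-1 + 1/(-⅛*5)) - 2*(-60) = (-1 + 1/(-5/8)) - 1*(-120) = (-1 - 8/5) + 120 = -13/5 + 120 = 587/5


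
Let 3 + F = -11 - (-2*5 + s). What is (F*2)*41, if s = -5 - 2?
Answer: 246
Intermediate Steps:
s = -7
F = 3 (F = -3 + (-11 - (-2*5 - 7)) = -3 + (-11 - (-10 - 7)) = -3 + (-11 - 1*(-17)) = -3 + (-11 + 17) = -3 + 6 = 3)
(F*2)*41 = (3*2)*41 = 6*41 = 246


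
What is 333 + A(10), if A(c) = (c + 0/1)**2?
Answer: 433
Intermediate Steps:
A(c) = c**2 (A(c) = (c + 0*1)**2 = (c + 0)**2 = c**2)
333 + A(10) = 333 + 10**2 = 333 + 100 = 433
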